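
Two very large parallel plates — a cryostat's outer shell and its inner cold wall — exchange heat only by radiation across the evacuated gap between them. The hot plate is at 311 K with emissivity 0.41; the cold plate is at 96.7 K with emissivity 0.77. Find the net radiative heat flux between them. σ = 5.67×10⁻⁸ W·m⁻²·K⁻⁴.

q ≈ 192 W/m²

For two infinite grey parallel plates, q = σ(T₁⁴ − T₂⁴)/(1/ε₁ + 1/ε₂ − 1).
T₁⁴ − T₂⁴ = 9.355×10⁹ − 8.744×10⁷ = 9.268×10⁹ K⁴.
1/ε₁ + 1/ε₂ − 1 = 2.439 + 1.299 − 1 = 2.738.
q = 5.67×10⁻⁸ × 9.268×10⁹ / 2.738.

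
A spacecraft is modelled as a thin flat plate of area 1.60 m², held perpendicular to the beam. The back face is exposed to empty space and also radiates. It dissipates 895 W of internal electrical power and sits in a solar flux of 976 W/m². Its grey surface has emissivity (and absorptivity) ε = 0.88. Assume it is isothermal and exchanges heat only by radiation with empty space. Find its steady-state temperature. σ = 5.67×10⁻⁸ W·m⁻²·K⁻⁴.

T ≈ 345 K

At steady state, absorbed solar power + internal power = radiated power.
Absorbed: α·S·A_cross = 0.88·976·1.600 = 1374 W (cross-section A).
Total input = 1374 + 895 = 2269 W.
Radiated: εσ·A_surf·T⁴ with A_surf = 2A = 3.200 m².
T⁴ = 2269/(0.88·5.67×10⁻⁸·3.200) = 1.421×10¹⁰ K⁴.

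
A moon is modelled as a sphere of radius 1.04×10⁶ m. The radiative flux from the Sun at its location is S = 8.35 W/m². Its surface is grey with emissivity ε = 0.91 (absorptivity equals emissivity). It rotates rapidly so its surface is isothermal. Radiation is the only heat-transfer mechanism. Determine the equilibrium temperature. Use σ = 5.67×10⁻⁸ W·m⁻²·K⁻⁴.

T ≈ 77.9 K

At equilibrium, absorbed power = emitted power.
Absorbing cross-section = πr² = 3.398×10¹² m²; emitting surface = 4πr² = 1.359×10¹³ m² (ratio 4).
εS·A_cross = εσ·A_surf·T⁴  ⇒  T⁴ = S/(4σ)   (ε cancels).
T⁴ = 8.35/(4·5.67×10⁻⁸) = 3.682×10⁷ K⁴.
T = (3.682×10⁷)^(1/4).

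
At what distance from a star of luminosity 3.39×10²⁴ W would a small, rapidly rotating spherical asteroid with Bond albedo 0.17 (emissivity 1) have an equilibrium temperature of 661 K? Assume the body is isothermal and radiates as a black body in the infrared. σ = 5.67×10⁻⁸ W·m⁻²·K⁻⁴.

d ≈ 2.27×10⁹ m

For an isothermal black-emitting sphere, (1−a)S·πr² = σ·4πr²·T⁴ ⇒ S = 4σT⁴/(1−a).
S = 4·5.67×10⁻⁸·(661)⁴/0.830 = 52160 W/m².
Flux falls as S = L/(4πd²), so d = √(L/(4πS)) = √(3.39×10²⁴/(4π·52160)).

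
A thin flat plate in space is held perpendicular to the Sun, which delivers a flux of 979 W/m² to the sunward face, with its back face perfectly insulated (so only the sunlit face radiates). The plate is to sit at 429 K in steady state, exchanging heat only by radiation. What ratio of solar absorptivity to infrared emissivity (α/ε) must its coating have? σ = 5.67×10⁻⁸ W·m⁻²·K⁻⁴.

Balance: αS·A = εσ·1A·T⁴ ⇒ α/ε = σT⁴/S.
α/ε = 5.67×10⁻⁸·(429)⁴/979 = 5.67×10⁻⁸·3.387×10¹⁰/979.

α/ε ≈ 1.96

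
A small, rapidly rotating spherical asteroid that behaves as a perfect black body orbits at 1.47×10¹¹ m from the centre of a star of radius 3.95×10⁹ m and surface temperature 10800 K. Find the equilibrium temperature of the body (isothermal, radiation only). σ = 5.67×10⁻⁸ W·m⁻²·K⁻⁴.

The star's surface emits σT_*⁴; at distance d the flux is S = σT_*⁴(R_*/d)².
S = 5.67×10⁻⁸·(10800)⁴·(3.95×10⁹/1.47×10¹¹)² = 5.570×10⁵ W/m².
For an isothermal sphere T⁴ = (1−a)S/(4σ) = 2.456×10¹² K⁴.

T ≈ 1250 K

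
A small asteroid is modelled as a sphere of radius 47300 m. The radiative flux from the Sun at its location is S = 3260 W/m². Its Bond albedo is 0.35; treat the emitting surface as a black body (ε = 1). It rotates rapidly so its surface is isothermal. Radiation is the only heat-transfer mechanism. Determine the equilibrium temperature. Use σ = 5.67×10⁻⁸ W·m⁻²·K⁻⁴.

T ≈ 311 K

At equilibrium, absorbed power = emitted power.
Absorbing cross-section = πr² = 7.029×10⁹ m²; emitting surface = 4πr² = 2.811×10¹⁰ m² (ratio 4).
(1−a)S·A_cross = εσ·A_surf·T⁴  ⇒  T⁴ = (1−a)S/(4σ).
T⁴ = 0.650·3260/(4·5.67×10⁻⁸) = 9.343×10⁹ K⁴.
T = (9.343×10⁹)^(1/4).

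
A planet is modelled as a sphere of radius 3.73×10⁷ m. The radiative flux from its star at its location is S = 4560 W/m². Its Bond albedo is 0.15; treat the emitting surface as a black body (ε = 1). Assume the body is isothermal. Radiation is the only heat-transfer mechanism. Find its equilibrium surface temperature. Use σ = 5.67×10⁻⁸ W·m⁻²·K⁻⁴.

T ≈ 362 K

At equilibrium, absorbed power = emitted power.
Absorbing cross-section = πr² = 4.371×10¹⁵ m²; emitting surface = 4πr² = 1.748×10¹⁶ m² (ratio 4).
(1−a)S·A_cross = εσ·A_surf·T⁴  ⇒  T⁴ = (1−a)S/(4σ).
T⁴ = 0.850·4560/(4·5.67×10⁻⁸) = 1.709×10¹⁰ K⁴.
T = (1.709×10¹⁰)^(1/4).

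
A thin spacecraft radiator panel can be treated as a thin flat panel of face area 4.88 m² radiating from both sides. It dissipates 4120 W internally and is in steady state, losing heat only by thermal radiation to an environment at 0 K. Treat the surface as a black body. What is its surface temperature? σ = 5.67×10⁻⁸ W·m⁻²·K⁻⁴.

Steady state: internal power = radiated power, P = εσA T⁴.
Radiating area A = 2·4.88 = 9.760 m².
T⁴ = P/(εσA) = 4120/(1.0·5.67×10⁻⁸·9.760) = 7.445×10⁹ K⁴.
T = (7.445×10⁹)^(1/4).

T ≈ 294 K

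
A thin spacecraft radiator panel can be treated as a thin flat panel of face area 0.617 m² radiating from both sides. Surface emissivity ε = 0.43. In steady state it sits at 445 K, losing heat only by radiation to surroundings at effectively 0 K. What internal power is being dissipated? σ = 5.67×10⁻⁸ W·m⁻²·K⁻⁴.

Steady state: P = εσA T⁴.
A = 2·0.617 = 1.234 m²; T⁴ = (445)⁴ = 3.921×10¹⁰ K⁴.
P = 0.43 × 5.67×10⁻⁸ × 1.234 × 3.921×10¹⁰.

P ≈ 1180 W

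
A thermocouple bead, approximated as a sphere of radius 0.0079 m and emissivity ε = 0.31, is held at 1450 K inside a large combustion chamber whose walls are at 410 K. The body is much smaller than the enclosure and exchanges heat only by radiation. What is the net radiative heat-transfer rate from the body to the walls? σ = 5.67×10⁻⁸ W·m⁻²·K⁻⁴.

P_net ≈ 60.5 W

For a small grey body in a large enclosure: P_net = εσA(T_body⁴ − T_wall⁴).
A = 4πr² = 7.843×10⁻⁴ m²; T_body⁴ − T_wall⁴ = 4.421×10¹² − 2.826×10¹⁰ = 4.392×10¹² K⁴.
|P_net| = 0.31·5.67×10⁻⁸·7.843×10⁻⁴·4.392×10¹².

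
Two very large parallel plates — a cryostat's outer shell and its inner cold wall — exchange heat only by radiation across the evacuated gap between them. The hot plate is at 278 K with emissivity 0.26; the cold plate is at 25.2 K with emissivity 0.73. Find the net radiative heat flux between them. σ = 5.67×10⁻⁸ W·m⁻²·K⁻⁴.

q ≈ 80.3 W/m²

For two infinite grey parallel plates, q = σ(T₁⁴ − T₂⁴)/(1/ε₁ + 1/ε₂ − 1).
T₁⁴ − T₂⁴ = 5.973×10⁹ − 4.033×10⁵ = 5.972×10⁹ K⁴.
1/ε₁ + 1/ε₂ − 1 = 3.846 + 1.370 − 1 = 4.216.
q = 5.67×10⁻⁸ × 5.972×10⁹ / 4.216.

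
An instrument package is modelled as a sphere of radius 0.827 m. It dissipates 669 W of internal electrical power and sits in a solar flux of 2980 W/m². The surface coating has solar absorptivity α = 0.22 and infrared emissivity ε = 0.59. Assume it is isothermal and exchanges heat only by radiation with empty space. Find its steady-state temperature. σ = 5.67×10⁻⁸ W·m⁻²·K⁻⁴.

T ≈ 292 K

At steady state, absorbed solar power + internal power = radiated power.
Absorbed: α·S·A_cross = 0.22·2980·2.149 = 1409 W (cross-section πr²).
Total input = 1409 + 669 = 2078 W.
Radiated: εσ·A_surf·T⁴ with A_surf = 4πr² = 8.595 m².
T⁴ = 2078/(0.59·5.67×10⁻⁸·8.595) = 7.226×10⁹ K⁴.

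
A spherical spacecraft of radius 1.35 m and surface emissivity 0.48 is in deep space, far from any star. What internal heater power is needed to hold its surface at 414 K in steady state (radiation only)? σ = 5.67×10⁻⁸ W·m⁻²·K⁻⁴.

P ≈ 18300 W

P = εσ·4πr²·T⁴.
4πr² = 22.90 m²; T⁴ = 2.938×10¹⁰ K⁴.
P = 0.48·5.67×10⁻⁸·22.90·2.938×10¹⁰.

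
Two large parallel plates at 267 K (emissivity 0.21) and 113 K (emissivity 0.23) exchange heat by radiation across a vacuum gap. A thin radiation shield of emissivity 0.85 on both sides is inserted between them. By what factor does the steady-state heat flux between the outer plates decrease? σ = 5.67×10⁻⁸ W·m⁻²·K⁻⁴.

factor ≈ 1.17

Without shield: q₀ = σΔ(T⁴)/(1/ε₁+1/ε₂−1) with denominator 8.110.
With shield the two gaps are in series; the resistances add: (1/ε₁+1/ε_s−1)+(1/ε_s+1/ε₂−1) = 4.938+4.524 = 9.463.
Heat-flux ratio q₀/q = 9.463/8.110.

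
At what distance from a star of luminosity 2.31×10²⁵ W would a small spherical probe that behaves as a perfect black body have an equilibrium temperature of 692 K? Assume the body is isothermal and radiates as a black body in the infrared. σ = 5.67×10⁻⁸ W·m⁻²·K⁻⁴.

For an isothermal black-emitting sphere, (1−a)S·πr² = σ·4πr²·T⁴ ⇒ S = 4σT⁴/(1−a).
S = 4·5.67×10⁻⁸·(692)⁴/1.00 = 52010 W/m².
Flux falls as S = L/(4πd²), so d = √(L/(4πS)) = √(2.31×10²⁵/(4π·52010)).

d ≈ 5.95×10⁹ m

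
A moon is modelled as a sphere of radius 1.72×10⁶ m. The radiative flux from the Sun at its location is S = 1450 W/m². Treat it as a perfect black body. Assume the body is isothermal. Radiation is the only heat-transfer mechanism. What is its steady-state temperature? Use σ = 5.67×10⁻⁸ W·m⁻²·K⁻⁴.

T ≈ 283 K

At equilibrium, absorbed power = emitted power.
Absorbing cross-section = πr² = 9.294×10¹² m²; emitting surface = 4πr² = 3.718×10¹³ m² (ratio 4).
S·A_cross = εσ·A_surf·T⁴  ⇒  T⁴ = S/(4σ).
T⁴ = 1.00·1450/(4·5.67×10⁻⁸) = 6.393×10⁹ K⁴.
T = (6.393×10⁹)^(1/4).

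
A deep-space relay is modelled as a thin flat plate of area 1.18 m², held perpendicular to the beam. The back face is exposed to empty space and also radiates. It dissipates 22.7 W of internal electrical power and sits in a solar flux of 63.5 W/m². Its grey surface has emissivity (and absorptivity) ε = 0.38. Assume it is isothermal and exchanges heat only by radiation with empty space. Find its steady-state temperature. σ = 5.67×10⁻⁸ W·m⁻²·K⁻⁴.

At steady state, absorbed solar power + internal power = radiated power.
Absorbed: α·S·A_cross = 0.38·63.5·1.180 = 28.47 W (cross-section A).
Total input = 28.47 + 22.7 = 51.17 W.
Radiated: εσ·A_surf·T⁴ with A_surf = 2A = 2.360 m².
T⁴ = 51.17/(0.38·5.67×10⁻⁸·2.360) = 1.006×10⁹ K⁴.

T ≈ 178 K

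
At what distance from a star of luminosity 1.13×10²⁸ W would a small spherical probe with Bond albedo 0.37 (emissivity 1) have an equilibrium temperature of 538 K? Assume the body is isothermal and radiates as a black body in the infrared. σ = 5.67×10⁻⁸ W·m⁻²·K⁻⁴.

d ≈ 1.73×10¹¹ m

For an isothermal black-emitting sphere, (1−a)S·πr² = σ·4πr²·T⁴ ⇒ S = 4σT⁴/(1−a).
S = 4·5.67×10⁻⁸·(538)⁴/0.630 = 30160 W/m².
Flux falls as S = L/(4πd²), so d = √(L/(4πS)) = √(1.13×10²⁸/(4π·30160)).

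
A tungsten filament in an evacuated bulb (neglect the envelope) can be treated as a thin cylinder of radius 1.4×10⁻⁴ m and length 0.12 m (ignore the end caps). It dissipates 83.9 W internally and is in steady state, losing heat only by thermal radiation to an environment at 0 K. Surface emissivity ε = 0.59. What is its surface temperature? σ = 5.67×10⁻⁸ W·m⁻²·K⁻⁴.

T ≈ 2210 K

Steady state: internal power = radiated power, P = εσA T⁴.
Radiating area A = 2πrL = 1.056×10⁻⁴ m².
T⁴ = P/(εσA) = 83.9/(0.59·5.67×10⁻⁸·1.056×10⁻⁴) = 2.376×10¹³ K⁴.
T = (2.376×10¹³)^(1/4).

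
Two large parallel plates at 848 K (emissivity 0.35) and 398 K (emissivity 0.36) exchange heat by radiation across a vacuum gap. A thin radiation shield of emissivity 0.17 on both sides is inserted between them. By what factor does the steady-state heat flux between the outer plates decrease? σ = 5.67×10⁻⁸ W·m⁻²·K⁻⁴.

factor ≈ 3.32

Without shield: q₀ = σΔ(T⁴)/(1/ε₁+1/ε₂−1) with denominator 4.635.
With shield the two gaps are in series; the resistances add: (1/ε₁+1/ε_s−1)+(1/ε_s+1/ε₂−1) = 7.739+7.660 = 15.40.
Heat-flux ratio q₀/q = 15.40/4.635.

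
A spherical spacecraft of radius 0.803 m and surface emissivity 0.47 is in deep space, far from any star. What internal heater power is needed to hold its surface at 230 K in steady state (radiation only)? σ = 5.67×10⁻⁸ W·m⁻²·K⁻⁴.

P ≈ 604 W

P = εσ·4πr²·T⁴.
4πr² = 8.103 m²; T⁴ = 2.798×10⁹ K⁴.
P = 0.47·5.67×10⁻⁸·8.103·2.798×10⁹.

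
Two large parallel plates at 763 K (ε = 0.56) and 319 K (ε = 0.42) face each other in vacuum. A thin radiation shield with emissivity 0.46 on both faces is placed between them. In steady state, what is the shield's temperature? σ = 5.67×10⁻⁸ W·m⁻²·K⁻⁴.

In steady state the net flux on the hot side equals that on the cold side.
σ(T₁⁴−T_s⁴)/D₁ = σ(T_s⁴−T₂⁴)/D₂, with D₁ = 1/ε₁+1/ε_s−1 = 2.960, D₂ = 1/ε_s+1/ε₂−1 = 3.555.
Solve for T_s⁴: T_s⁴ = (D₂·T₁⁴ + D₁·T₂⁴)/(D₁+D₂) = 1.896×10¹¹ K⁴.

T_s ≈ 660 K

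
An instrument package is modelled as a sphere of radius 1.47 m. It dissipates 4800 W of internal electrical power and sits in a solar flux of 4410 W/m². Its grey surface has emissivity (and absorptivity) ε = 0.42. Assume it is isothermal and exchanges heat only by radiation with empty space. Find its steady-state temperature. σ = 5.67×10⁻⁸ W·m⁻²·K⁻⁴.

T ≈ 405 K

At steady state, absorbed solar power + internal power = radiated power.
Absorbed: α·S·A_cross = 0.42·4410·6.789 = 12570 W (cross-section πr²).
Total input = 12570 + 4800 = 17370 W.
Radiated: εσ·A_surf·T⁴ with A_surf = 4πr² = 27.15 m².
T⁴ = 17370/(0.42·5.67×10⁻⁸·27.15) = 2.687×10¹⁰ K⁴.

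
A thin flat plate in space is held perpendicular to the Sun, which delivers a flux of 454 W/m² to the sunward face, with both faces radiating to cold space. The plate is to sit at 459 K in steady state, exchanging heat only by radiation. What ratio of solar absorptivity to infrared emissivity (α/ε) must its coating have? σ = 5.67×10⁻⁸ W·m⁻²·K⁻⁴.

α/ε ≈ 11.1

Balance: αS·A = εσ·2A·T⁴ ⇒ α/ε = 2σT⁴/S.
α/ε = 2·5.67×10⁻⁸·(459)⁴/454 = 2·5.67×10⁻⁸·4.439×10¹⁰/454.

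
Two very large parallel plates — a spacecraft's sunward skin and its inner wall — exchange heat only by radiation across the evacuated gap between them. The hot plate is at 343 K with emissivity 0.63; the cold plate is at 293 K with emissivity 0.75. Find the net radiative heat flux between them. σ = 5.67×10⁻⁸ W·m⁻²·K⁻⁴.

q ≈ 191 W/m²

For two infinite grey parallel plates, q = σ(T₁⁴ − T₂⁴)/(1/ε₁ + 1/ε₂ − 1).
T₁⁴ − T₂⁴ = 1.384×10¹⁰ − 7.370×10⁹ = 6.471×10⁹ K⁴.
1/ε₁ + 1/ε₂ − 1 = 1.587 + 1.333 − 1 = 1.921.
q = 5.67×10⁻⁸ × 6.471×10⁹ / 1.921.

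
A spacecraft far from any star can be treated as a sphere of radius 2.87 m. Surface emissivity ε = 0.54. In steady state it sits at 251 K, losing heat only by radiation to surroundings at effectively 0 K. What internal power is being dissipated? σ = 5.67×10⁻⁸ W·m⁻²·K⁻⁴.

P ≈ 12600 W

Steady state: P = εσA T⁴.
A = 4πr² = 103.5 m²; T⁴ = (251)⁴ = 3.969×10⁹ K⁴.
P = 0.54 × 5.67×10⁻⁸ × 103.5 × 3.969×10⁹.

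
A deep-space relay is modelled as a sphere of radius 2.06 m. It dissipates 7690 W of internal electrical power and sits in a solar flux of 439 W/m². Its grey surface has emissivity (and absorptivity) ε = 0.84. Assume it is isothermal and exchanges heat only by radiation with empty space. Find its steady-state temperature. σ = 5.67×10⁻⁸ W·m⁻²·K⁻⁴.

T ≈ 265 K

At steady state, absorbed solar power + internal power = radiated power.
Absorbed: α·S·A_cross = 0.84·439·13.33 = 4916 W (cross-section πr²).
Total input = 4916 + 7690 = 12610 W.
Radiated: εσ·A_surf·T⁴ with A_surf = 4πr² = 53.33 m².
T⁴ = 12610/(0.84·5.67×10⁻⁸·53.33) = 4.963×10⁹ K⁴.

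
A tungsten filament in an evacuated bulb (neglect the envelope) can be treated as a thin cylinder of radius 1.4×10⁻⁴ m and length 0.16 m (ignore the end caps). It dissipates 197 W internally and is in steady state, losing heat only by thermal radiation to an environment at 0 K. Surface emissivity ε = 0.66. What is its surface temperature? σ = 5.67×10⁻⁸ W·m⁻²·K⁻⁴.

Steady state: internal power = radiated power, P = εσA T⁴.
Radiating area A = 2πrL = 1.407×10⁻⁴ m².
T⁴ = P/(εσA) = 197/(0.66·5.67×10⁻⁸·1.407×10⁻⁴) = 3.740×10¹³ K⁴.
T = (3.740×10¹³)^(1/4).

T ≈ 2470 K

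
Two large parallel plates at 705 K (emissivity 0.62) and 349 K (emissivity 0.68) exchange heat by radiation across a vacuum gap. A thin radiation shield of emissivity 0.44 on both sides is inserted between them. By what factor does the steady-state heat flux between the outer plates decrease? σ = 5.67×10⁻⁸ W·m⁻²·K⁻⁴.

Without shield: q₀ = σΔ(T⁴)/(1/ε₁+1/ε₂−1) with denominator 2.083.
With shield the two gaps are in series; the resistances add: (1/ε₁+1/ε_s−1)+(1/ε_s+1/ε₂−1) = 2.886+2.743 = 5.629.
Heat-flux ratio q₀/q = 5.629/2.083.

factor ≈ 2.70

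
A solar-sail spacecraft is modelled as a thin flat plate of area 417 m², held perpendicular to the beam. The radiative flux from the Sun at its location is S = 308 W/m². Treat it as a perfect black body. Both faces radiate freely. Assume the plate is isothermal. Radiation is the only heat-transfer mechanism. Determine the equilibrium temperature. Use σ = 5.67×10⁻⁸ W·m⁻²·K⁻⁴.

T ≈ 228 K

At equilibrium, absorbed power = emitted power.
Absorbing cross-section = A = 417.0 m²; emitting surface = 2A = 834.0 m² (ratio 2).
S·A_cross = εσ·A_surf·T⁴  ⇒  T⁴ = S/(2σ).
T⁴ = 1.00·308/(2·5.67×10⁻⁸) = 2.716×10⁹ K⁴.
T = (2.716×10⁹)^(1/4).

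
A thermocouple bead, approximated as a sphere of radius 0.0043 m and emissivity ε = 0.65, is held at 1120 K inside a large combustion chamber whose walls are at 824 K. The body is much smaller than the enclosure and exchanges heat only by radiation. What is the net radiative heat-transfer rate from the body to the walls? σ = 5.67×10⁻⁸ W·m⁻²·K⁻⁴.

P_net ≈ 9.53 W

For a small grey body in a large enclosure: P_net = εσA(T_body⁴ − T_wall⁴).
A = 4πr² = 2.324×10⁻⁴ m²; T_body⁴ − T_wall⁴ = 1.574×10¹² − 4.610×10¹¹ = 1.113×10¹² K⁴.
|P_net| = 0.65·5.67×10⁻⁸·2.324×10⁻⁴·1.113×10¹².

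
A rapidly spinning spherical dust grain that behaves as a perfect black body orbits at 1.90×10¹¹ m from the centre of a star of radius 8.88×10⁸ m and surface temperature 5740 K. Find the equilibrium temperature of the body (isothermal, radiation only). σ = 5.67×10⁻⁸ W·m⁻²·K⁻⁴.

The star's surface emits σT_*⁴; at distance d the flux is S = σT_*⁴(R_*/d)².
S = 5.67×10⁻⁸·(5740)⁴·(8.88×10⁸/1.90×10¹¹)² = 1344 W/m².
For an isothermal sphere T⁴ = (1−a)S/(4σ) = 5.928×10⁹ K⁴.

T ≈ 277 K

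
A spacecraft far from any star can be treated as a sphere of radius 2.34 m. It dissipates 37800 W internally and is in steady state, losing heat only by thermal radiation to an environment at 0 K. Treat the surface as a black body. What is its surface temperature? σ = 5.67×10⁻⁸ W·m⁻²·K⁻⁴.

T ≈ 314 K

Steady state: internal power = radiated power, P = εσA T⁴.
Radiating area A = 4πr² = 68.81 m².
T⁴ = P/(εσA) = 37800/(1.0·5.67×10⁻⁸·68.81) = 9.689×10⁹ K⁴.
T = (9.689×10⁹)^(1/4).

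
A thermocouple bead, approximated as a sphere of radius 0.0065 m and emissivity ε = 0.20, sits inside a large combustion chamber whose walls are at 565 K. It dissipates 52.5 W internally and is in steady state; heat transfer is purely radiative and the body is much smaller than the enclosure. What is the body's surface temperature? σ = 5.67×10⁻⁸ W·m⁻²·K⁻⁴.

T ≈ 1720 K

For a small grey body in a large enclosure, net radiated power = εσA(T⁴ − T_w⁴).
Steady state: P = εσA(T⁴ − T_w⁴) with A = 4πr² = 5.309×10⁻⁴ m².
T⁴ = P/(εσA) + T_w⁴ = 52.5/(0.20·5.67×10⁻⁸·5.309×10⁻⁴) + (565)⁴
    = 8.720×10¹² + 1.019×10¹¹ = 8.822×10¹² K⁴.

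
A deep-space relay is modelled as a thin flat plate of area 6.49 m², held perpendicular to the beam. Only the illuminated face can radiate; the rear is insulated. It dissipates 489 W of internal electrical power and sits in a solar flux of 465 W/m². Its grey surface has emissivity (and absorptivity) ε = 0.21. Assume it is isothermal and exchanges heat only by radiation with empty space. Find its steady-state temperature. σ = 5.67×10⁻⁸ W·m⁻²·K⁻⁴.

T ≈ 347 K

At steady state, absorbed solar power + internal power = radiated power.
Absorbed: α·S·A_cross = 0.21·465·6.490 = 633.7 W (cross-section A).
Total input = 633.7 + 489 = 1123 W.
Radiated: εσ·A_surf·T⁴ with A_surf = A = 6.490 m².
T⁴ = 1123/(0.21·5.67×10⁻⁸·6.490) = 1.453×10¹⁰ K⁴.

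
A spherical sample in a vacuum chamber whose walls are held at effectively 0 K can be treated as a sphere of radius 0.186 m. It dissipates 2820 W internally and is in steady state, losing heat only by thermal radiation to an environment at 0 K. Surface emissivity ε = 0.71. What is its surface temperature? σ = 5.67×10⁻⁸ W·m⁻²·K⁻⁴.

T ≈ 634 K

Steady state: internal power = radiated power, P = εσA T⁴.
Radiating area A = 4πr² = 0.4347 m².
T⁴ = P/(εσA) = 2820/(0.71·5.67×10⁻⁸·0.4347) = 1.611×10¹¹ K⁴.
T = (1.611×10¹¹)^(1/4).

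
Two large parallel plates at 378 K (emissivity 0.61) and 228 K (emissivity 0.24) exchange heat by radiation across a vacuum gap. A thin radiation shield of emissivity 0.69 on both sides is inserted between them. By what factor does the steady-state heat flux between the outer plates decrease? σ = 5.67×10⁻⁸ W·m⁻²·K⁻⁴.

Without shield: q₀ = σΔ(T⁴)/(1/ε₁+1/ε₂−1) with denominator 4.806.
With shield the two gaps are in series; the resistances add: (1/ε₁+1/ε_s−1)+(1/ε_s+1/ε₂−1) = 2.089+4.616 = 6.705.
Heat-flux ratio q₀/q = 6.705/4.806.

factor ≈ 1.40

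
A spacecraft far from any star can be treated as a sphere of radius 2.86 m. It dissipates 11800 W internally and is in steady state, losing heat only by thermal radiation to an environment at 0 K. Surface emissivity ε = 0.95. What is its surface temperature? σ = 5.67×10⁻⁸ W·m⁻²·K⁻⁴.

T ≈ 215 K

Steady state: internal power = radiated power, P = εσA T⁴.
Radiating area A = 4πr² = 102.8 m².
T⁴ = P/(εσA) = 11800/(0.95·5.67×10⁻⁸·102.8) = 2.131×10⁹ K⁴.
T = (2.131×10⁹)^(1/4).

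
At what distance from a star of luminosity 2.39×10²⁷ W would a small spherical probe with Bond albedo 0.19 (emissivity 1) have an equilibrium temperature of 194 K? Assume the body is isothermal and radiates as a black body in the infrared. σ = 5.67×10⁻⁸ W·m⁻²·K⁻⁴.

For an isothermal black-emitting sphere, (1−a)S·πr² = σ·4πr²·T⁴ ⇒ S = 4σT⁴/(1−a).
S = 4·5.67×10⁻⁸·(194)⁴/0.810 = 396.6 W/m².
Flux falls as S = L/(4πd²), so d = √(L/(4πS)) = √(2.39×10²⁷/(4π·396.6)).

d ≈ 6.92×10¹¹ m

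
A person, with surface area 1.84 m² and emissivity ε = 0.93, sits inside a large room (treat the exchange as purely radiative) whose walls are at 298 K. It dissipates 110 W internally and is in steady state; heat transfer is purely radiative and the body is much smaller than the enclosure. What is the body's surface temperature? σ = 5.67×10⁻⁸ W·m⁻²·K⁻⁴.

T ≈ 308 K

For a small grey body in a large enclosure, net radiated power = εσA(T⁴ − T_w⁴).
Steady state: P = εσA(T⁴ − T_w⁴) with A = 1.84 m².
T⁴ = P/(εσA) + T_w⁴ = 110/(0.93·5.67×10⁻⁸·1.840) + (298)⁴
    = 1.134×10⁹ + 7.886×10⁹ = 9.020×10⁹ K⁴.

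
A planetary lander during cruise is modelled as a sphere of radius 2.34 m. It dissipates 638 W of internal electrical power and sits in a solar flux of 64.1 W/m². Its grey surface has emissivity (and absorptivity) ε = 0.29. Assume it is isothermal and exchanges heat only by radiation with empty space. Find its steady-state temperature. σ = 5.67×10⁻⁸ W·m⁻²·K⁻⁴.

At steady state, absorbed solar power + internal power = radiated power.
Absorbed: α·S·A_cross = 0.29·64.1·17.20 = 319.8 W (cross-section πr²).
Total input = 319.8 + 638 = 957.8 W.
Radiated: εσ·A_surf·T⁴ with A_surf = 4πr² = 68.81 m².
T⁴ = 957.8/(0.29·5.67×10⁻⁸·68.81) = 8.465×10⁸ K⁴.

T ≈ 171 K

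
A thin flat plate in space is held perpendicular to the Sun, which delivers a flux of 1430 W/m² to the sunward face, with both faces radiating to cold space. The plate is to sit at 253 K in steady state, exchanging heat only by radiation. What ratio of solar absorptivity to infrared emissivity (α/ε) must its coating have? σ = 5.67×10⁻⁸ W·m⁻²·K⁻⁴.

α/ε ≈ 0.325

Balance: αS·A = εσ·2A·T⁴ ⇒ α/ε = 2σT⁴/S.
α/ε = 2·5.67×10⁻⁸·(253)⁴/1430 = 2·5.67×10⁻⁸·4.097×10⁹/1430.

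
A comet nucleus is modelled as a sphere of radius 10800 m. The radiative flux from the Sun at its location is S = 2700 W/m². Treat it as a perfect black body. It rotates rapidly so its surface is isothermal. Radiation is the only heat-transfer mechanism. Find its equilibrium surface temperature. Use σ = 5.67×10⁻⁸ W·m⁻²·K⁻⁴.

At equilibrium, absorbed power = emitted power.
Absorbing cross-section = πr² = 3.664×10⁸ m²; emitting surface = 4πr² = 1.466×10⁹ m² (ratio 4).
S·A_cross = εσ·A_surf·T⁴  ⇒  T⁴ = S/(4σ).
T⁴ = 1.00·2700/(4·5.67×10⁻⁸) = 1.190×10¹⁰ K⁴.
T = (1.190×10¹⁰)^(1/4).

T ≈ 330 K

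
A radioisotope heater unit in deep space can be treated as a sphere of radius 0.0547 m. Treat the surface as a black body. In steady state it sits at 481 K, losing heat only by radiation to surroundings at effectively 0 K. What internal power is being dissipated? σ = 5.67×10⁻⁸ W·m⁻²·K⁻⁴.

P ≈ 114 W

Steady state: P = εσA T⁴.
A = 4πr² = 0.03760 m²; T⁴ = (481)⁴ = 5.353×10¹⁰ K⁴.
P = 1.0 × 5.67×10⁻⁸ × 0.03760 × 5.353×10¹⁰.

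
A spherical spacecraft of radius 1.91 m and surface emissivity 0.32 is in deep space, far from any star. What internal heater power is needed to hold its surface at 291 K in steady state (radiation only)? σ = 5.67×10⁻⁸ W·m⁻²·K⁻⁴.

P ≈ 5960 W

P = εσ·4πr²·T⁴.
4πr² = 45.84 m²; T⁴ = 7.171×10⁹ K⁴.
P = 0.32·5.67×10⁻⁸·45.84·7.171×10⁹.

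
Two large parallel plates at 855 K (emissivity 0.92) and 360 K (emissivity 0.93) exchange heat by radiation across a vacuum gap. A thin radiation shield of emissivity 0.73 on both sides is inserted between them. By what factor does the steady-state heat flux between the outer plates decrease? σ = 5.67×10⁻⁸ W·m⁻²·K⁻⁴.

Without shield: q₀ = σΔ(T⁴)/(1/ε₁+1/ε₂−1) with denominator 1.162.
With shield the two gaps are in series; the resistances add: (1/ε₁+1/ε_s−1)+(1/ε_s+1/ε₂−1) = 1.457+1.445 = 2.902.
Heat-flux ratio q₀/q = 2.902/1.162.

factor ≈ 2.50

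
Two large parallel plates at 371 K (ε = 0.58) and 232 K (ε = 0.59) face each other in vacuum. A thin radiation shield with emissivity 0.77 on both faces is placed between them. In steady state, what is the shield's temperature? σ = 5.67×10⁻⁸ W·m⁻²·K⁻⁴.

T_s ≈ 323 K

In steady state the net flux on the hot side equals that on the cold side.
σ(T₁⁴−T_s⁴)/D₁ = σ(T_s⁴−T₂⁴)/D₂, with D₁ = 1/ε₁+1/ε_s−1 = 2.023, D₂ = 1/ε_s+1/ε₂−1 = 1.994.
Solve for T_s⁴: T_s⁴ = (D₂·T₁⁴ + D₁·T₂⁴)/(D₁+D₂) = 1.086×10¹⁰ K⁴.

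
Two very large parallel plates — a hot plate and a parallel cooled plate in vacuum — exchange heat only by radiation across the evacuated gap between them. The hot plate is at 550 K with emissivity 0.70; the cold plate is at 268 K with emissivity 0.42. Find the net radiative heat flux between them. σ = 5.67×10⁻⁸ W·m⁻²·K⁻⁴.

q ≈ 1740 W/m²

For two infinite grey parallel plates, q = σ(T₁⁴ − T₂⁴)/(1/ε₁ + 1/ε₂ − 1).
T₁⁴ − T₂⁴ = 9.151×10¹⁰ − 5.159×10⁹ = 8.635×10¹⁰ K⁴.
1/ε₁ + 1/ε₂ − 1 = 1.429 + 2.381 − 1 = 2.810.
q = 5.67×10⁻⁸ × 8.635×10¹⁰ / 2.810.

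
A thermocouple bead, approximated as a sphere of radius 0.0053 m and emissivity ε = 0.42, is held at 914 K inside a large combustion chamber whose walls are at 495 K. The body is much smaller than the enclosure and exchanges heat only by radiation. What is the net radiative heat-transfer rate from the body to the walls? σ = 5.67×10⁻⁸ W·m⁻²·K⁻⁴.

For a small grey body in a large enclosure: P_net = εσA(T_body⁴ − T_wall⁴).
A = 4πr² = 3.530×10⁻⁴ m²; T_body⁴ − T_wall⁴ = 6.979×10¹¹ − 6.004×10¹⁰ = 6.378×10¹¹ K⁴.
|P_net| = 0.42·5.67×10⁻⁸·3.530×10⁻⁴·6.378×10¹¹.

P_net ≈ 5.36 W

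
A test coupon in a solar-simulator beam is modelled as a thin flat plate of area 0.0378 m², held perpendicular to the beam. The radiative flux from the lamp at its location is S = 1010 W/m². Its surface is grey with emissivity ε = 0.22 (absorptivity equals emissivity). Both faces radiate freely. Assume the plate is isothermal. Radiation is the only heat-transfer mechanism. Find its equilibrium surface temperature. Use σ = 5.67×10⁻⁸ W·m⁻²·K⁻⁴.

At equilibrium, absorbed power = emitted power.
Absorbing cross-section = A = 0.03780 m²; emitting surface = 2A = 0.07560 m² (ratio 2).
εS·A_cross = εσ·A_surf·T⁴  ⇒  T⁴ = S/(2σ)   (ε cancels).
T⁴ = 1010/(2·5.67×10⁻⁸) = 8.907×10⁹ K⁴.
T = (8.907×10⁹)^(1/4).

T ≈ 307 K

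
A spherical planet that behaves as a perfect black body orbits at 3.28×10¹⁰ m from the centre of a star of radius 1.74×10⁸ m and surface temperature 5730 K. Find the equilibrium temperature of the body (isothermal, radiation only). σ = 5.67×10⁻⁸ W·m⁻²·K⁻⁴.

The star's surface emits σT_*⁴; at distance d the flux is S = σT_*⁴(R_*/d)².
S = 5.67×10⁻⁸·(5730)⁴·(1.74×10⁸/3.28×10¹⁰)² = 1720 W/m².
For an isothermal sphere T⁴ = (1−a)S/(4σ) = 7.584×10⁹ K⁴.

T ≈ 295 K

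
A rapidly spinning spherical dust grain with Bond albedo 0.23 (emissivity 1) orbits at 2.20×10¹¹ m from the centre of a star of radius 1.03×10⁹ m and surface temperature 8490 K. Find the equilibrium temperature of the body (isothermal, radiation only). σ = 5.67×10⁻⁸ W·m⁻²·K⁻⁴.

T ≈ 385 K

The star's surface emits σT_*⁴; at distance d the flux is S = σT_*⁴(R_*/d)².
S = 5.67×10⁻⁸·(8490)⁴·(1.03×10⁹/2.20×10¹¹)² = 6457 W/m².
For an isothermal sphere T⁴ = (1−a)S/(4σ) = 2.192×10¹⁰ K⁴.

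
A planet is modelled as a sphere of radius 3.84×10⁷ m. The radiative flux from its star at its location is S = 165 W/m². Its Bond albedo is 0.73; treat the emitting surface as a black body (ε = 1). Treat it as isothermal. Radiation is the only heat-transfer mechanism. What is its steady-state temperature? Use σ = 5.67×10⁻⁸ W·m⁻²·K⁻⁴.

At equilibrium, absorbed power = emitted power.
Absorbing cross-section = πr² = 4.632×10¹⁵ m²; emitting surface = 4πr² = 1.853×10¹⁶ m² (ratio 4).
(1−a)S·A_cross = εσ·A_surf·T⁴  ⇒  T⁴ = (1−a)S/(4σ).
T⁴ = 0.270·165/(4·5.67×10⁻⁸) = 1.964×10⁸ K⁴.
T = (1.964×10⁸)^(1/4).

T ≈ 118 K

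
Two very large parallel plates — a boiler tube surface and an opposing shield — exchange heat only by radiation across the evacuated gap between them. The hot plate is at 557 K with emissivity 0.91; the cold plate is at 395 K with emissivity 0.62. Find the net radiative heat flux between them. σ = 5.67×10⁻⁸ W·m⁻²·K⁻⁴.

For two infinite grey parallel plates, q = σ(T₁⁴ − T₂⁴)/(1/ε₁ + 1/ε₂ − 1).
T₁⁴ − T₂⁴ = 9.625×10¹⁰ − 2.434×10¹⁰ = 7.191×10¹⁰ K⁴.
1/ε₁ + 1/ε₂ − 1 = 1.099 + 1.613 − 1 = 1.712.
q = 5.67×10⁻⁸ × 7.191×10¹⁰ / 1.712.

q ≈ 2380 W/m²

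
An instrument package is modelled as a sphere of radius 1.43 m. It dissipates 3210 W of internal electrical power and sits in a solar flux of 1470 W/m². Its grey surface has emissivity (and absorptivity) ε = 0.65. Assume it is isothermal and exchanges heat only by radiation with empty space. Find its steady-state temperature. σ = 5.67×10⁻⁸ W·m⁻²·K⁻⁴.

At steady state, absorbed solar power + internal power = radiated power.
Absorbed: α·S·A_cross = 0.65·1470·6.424 = 6138 W (cross-section πr²).
Total input = 6138 + 3210 = 9348 W.
Radiated: εσ·A_surf·T⁴ with A_surf = 4πr² = 25.70 m².
T⁴ = 9348/(0.65·5.67×10⁻⁸·25.70) = 9.871×10⁹ K⁴.

T ≈ 315 K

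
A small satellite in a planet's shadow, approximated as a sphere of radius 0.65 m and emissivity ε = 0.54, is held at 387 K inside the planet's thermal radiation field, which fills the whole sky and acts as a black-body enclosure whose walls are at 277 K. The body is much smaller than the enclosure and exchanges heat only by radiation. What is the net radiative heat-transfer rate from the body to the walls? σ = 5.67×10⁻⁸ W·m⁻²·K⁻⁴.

P_net ≈ 2690 W

For a small grey body in a large enclosure: P_net = εσA(T_body⁴ − T_wall⁴).
A = 4πr² = 5.309 m²; T_body⁴ − T_wall⁴ = 2.243×10¹⁰ − 5.887×10⁹ = 1.654×10¹⁰ K⁴.
|P_net| = 0.54·5.67×10⁻⁸·5.309·1.654×10¹⁰.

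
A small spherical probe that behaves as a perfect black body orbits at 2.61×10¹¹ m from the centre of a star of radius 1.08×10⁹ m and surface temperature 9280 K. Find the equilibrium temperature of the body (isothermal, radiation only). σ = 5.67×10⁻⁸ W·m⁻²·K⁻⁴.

T ≈ 422 K

The star's surface emits σT_*⁴; at distance d the flux is S = σT_*⁴(R_*/d)².
S = 5.67×10⁻⁸·(9280)⁴·(1.08×10⁹/2.61×10¹¹)² = 7200 W/m².
For an isothermal sphere T⁴ = (1−a)S/(4σ) = 3.175×10¹⁰ K⁴.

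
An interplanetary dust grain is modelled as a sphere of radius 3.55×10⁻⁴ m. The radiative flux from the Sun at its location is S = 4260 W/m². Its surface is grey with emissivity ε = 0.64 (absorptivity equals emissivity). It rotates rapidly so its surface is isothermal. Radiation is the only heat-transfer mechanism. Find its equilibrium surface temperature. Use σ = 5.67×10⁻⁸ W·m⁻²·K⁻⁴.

T ≈ 370 K

At equilibrium, absorbed power = emitted power.
Absorbing cross-section = πr² = 3.959×10⁻⁷ m²; emitting surface = 4πr² = 1.584×10⁻⁶ m² (ratio 4).
εS·A_cross = εσ·A_surf·T⁴  ⇒  T⁴ = S/(4σ)   (ε cancels).
T⁴ = 4260/(4·5.67×10⁻⁸) = 1.878×10¹⁰ K⁴.
T = (1.878×10¹⁰)^(1/4).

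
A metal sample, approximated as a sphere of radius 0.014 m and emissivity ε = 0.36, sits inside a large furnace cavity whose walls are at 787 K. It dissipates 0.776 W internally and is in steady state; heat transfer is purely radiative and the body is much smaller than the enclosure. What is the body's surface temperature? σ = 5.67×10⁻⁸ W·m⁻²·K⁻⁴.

For a small grey body in a large enclosure, net radiated power = εσA(T⁴ − T_w⁴).
Steady state: P = εσA(T⁴ − T_w⁴) with A = 4πr² = 0.002463 m².
T⁴ = P/(εσA) + T_w⁴ = 0.776/(0.36·5.67×10⁻⁸·0.002463) + (787)⁴
    = 1.544×10¹⁰ + 3.836×10¹¹ = 3.991×10¹¹ K⁴.

T ≈ 795 K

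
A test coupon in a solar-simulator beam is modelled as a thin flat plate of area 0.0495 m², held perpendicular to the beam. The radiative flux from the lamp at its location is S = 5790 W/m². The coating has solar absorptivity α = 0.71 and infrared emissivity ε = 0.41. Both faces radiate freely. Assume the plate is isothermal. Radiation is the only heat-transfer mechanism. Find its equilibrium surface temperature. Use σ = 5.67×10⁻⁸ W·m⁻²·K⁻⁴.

T ≈ 545 K

At equilibrium, absorbed power = emitted power.
Absorbing cross-section = A = 0.04950 m²; emitting surface = 2A = 0.09900 m² (ratio 2).
αS·A_cross = εσ·A_surf·T⁴  ⇒  T⁴ = αS/(ε·2σ).
T⁴ = 0.710·5790/(0.41·2·5.67×10⁻⁸) = 8.842×10¹⁰ K⁴.
T = (8.842×10¹⁰)^(1/4).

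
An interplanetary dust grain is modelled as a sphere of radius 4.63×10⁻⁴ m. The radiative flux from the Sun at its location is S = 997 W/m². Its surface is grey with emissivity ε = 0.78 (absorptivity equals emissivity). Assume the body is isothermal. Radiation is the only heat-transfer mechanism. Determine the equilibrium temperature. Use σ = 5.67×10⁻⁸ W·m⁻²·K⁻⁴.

At equilibrium, absorbed power = emitted power.
Absorbing cross-section = πr² = 6.735×10⁻⁷ m²; emitting surface = 4πr² = 2.694×10⁻⁶ m² (ratio 4).
εS·A_cross = εσ·A_surf·T⁴  ⇒  T⁴ = S/(4σ)   (ε cancels).
T⁴ = 997/(4·5.67×10⁻⁸) = 4.396×10⁹ K⁴.
T = (4.396×10⁹)^(1/4).

T ≈ 257 K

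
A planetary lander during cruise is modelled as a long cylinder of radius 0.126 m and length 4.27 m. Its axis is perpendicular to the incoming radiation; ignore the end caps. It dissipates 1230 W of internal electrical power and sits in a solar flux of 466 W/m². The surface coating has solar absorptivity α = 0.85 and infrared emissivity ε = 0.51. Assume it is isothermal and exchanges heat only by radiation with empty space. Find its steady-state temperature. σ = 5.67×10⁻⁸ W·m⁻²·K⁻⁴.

T ≈ 361 K

At steady state, absorbed solar power + internal power = radiated power.
Absorbed: α·S·A_cross = 0.85·466·1.076 = 426.2 W (cross-section 2rL).
Total input = 426.2 + 1230 = 1656 W.
Radiated: εσ·A_surf·T⁴ with A_surf = 2πrL = 3.380 m².
T⁴ = 1656/(0.51·5.67×10⁻⁸·3.380) = 1.694×10¹⁰ K⁴.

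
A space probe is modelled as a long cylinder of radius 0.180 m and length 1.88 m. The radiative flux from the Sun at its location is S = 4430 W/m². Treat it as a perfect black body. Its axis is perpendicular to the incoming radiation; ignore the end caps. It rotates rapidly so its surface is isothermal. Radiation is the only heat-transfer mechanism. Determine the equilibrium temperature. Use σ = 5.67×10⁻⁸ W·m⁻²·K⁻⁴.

T ≈ 397 K

At equilibrium, absorbed power = emitted power.
Absorbing cross-section = 2rL = 0.6768 m²; emitting surface = 2πrL = 2.126 m² (ratio π).
S·A_cross = εσ·A_surf·T⁴  ⇒  T⁴ = S/(πσ).
T⁴ = 1.00·4430/(π·5.67×10⁻⁸) = 2.487×10¹⁰ K⁴.
T = (2.487×10¹⁰)^(1/4).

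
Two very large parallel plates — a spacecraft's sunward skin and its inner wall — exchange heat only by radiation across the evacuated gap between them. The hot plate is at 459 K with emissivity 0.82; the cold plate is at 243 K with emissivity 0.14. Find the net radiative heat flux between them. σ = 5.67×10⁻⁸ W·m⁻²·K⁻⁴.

For two infinite grey parallel plates, q = σ(T₁⁴ − T₂⁴)/(1/ε₁ + 1/ε₂ − 1).
T₁⁴ − T₂⁴ = 4.439×10¹⁰ − 3.487×10⁹ = 4.090×10¹⁰ K⁴.
1/ε₁ + 1/ε₂ − 1 = 1.220 + 7.143 − 1 = 7.362.
q = 5.67×10⁻⁸ × 4.090×10¹⁰ / 7.362.

q ≈ 315 W/m²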